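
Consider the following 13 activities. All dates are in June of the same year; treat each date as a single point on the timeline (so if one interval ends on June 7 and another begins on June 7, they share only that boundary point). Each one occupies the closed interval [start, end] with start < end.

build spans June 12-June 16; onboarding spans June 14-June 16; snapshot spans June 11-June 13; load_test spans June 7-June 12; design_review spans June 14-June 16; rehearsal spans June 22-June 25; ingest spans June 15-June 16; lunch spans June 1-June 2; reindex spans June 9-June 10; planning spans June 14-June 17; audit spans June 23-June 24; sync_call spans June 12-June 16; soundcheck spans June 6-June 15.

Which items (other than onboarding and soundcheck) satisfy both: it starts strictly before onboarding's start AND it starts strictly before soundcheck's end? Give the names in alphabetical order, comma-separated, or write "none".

Conditions: its start is strictly before onboarding's start (X.start < June 14) AND its start is strictly before soundcheck's end (X.start < June 15).
audit: start June 23 < June 14? ✗; start June 23 < June 15? ✗ → no.
build: start June 12 < June 14? ✓; start June 12 < June 15? ✓ → yes.
design_review: start June 14 < June 14? ✗; start June 14 < June 15? ✓ → no.
ingest: start June 15 < June 14? ✗; start June 15 < June 15? ✗ → no.
load_test: start June 7 < June 14? ✓; start June 7 < June 15? ✓ → yes.
lunch: start June 1 < June 14? ✓; start June 1 < June 15? ✓ → yes.
planning: start June 14 < June 14? ✗; start June 14 < June 15? ✓ → no.
rehearsal: start June 22 < June 14? ✗; start June 22 < June 15? ✗ → no.
reindex: start June 9 < June 14? ✓; start June 9 < June 15? ✓ → yes.
snapshot: start June 11 < June 14? ✓; start June 11 < June 15? ✓ → yes.
sync_call: start June 12 < June 14? ✓; start June 12 < June 15? ✓ → yes.
Result: build, load_test, lunch, reindex, snapshot, sync_call.

build, load_test, lunch, reindex, snapshot, sync_call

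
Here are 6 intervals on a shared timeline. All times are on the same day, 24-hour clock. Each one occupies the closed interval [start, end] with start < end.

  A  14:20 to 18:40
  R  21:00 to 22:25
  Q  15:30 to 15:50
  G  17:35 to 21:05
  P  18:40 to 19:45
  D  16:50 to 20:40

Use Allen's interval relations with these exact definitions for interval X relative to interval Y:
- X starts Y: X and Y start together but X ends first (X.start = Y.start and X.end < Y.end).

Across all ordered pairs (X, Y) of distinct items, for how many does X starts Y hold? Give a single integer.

0

Checking all 30 ordered pairs for relation 'starts'; matching pairs in alphabetical order:
No pair satisfies it.
Count: 0.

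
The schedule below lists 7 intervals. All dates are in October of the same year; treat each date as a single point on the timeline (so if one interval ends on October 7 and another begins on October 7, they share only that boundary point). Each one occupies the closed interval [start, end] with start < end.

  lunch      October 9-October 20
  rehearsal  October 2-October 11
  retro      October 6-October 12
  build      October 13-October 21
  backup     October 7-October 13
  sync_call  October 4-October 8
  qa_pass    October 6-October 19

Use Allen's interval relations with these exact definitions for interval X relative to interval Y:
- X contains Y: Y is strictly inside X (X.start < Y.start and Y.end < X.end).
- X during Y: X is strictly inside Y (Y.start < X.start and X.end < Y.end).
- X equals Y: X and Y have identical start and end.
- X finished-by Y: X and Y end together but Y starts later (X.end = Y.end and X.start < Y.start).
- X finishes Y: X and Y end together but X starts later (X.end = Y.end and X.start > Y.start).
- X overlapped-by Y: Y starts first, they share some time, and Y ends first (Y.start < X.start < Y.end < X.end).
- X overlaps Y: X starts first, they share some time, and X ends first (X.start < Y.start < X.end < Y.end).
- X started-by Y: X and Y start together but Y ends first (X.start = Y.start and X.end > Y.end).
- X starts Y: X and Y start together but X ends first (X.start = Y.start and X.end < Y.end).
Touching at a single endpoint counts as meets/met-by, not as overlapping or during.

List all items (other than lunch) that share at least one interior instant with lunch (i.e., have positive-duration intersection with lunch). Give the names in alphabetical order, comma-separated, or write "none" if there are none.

backup, build, qa_pass, rehearsal, retro

Target lunch = [October 9, October 20].
backup [October 7, October 13] → overlaps → yes.
build [October 13, October 21] → overlapped-by → yes.
qa_pass [October 6, October 19] → overlaps → yes.
rehearsal [October 2, October 11] → overlaps → yes.
retro [October 6, October 12] → overlaps → yes.
sync_call [October 4, October 8] → before → no.
Result: backup, build, qa_pass, rehearsal, retro.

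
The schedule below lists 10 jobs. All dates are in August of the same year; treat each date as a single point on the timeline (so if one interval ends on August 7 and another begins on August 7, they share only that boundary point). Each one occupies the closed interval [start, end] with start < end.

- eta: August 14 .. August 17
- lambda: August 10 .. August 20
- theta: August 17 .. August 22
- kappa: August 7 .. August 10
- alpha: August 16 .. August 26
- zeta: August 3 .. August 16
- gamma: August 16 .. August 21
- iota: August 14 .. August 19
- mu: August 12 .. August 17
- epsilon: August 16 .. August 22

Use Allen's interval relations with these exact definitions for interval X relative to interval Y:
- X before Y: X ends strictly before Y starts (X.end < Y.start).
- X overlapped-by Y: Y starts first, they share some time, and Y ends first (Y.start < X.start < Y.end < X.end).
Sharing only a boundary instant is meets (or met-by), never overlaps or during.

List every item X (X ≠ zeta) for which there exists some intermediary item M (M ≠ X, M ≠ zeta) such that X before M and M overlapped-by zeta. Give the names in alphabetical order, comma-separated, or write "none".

Target zeta = [August 3, August 16].
Intermediaries M with M overlapped-by zeta: eta, iota, lambda, mu.
Via eta — items with X before eta: kappa.
Via iota — items with X before iota: kappa.
Via lambda — items with X before lambda: none.
Via mu — items with X before mu: kappa.
Union: kappa.

kappa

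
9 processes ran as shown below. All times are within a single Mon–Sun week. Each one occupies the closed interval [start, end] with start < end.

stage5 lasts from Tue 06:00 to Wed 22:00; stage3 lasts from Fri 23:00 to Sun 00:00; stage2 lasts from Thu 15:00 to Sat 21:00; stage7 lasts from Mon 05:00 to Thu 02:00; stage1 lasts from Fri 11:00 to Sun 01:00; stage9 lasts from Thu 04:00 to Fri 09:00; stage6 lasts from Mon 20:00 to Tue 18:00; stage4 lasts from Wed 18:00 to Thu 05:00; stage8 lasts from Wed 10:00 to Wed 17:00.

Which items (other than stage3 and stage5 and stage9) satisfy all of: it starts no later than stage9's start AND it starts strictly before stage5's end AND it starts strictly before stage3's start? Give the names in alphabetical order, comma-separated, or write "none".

Conditions: its start is no later than stage9's start (X.start <= Thu 04:00) AND its start is strictly before stage5's end (X.start < Wed 22:00) AND its start is strictly before stage3's start (X.start < Fri 23:00).
stage1: start Fri 11:00 <= Thu 04:00? ✗; start Fri 11:00 < Wed 22:00? ✗; start Fri 11:00 < Fri 23:00? ✓ → no.
stage2: start Thu 15:00 <= Thu 04:00? ✗; start Thu 15:00 < Wed 22:00? ✗; start Thu 15:00 < Fri 23:00? ✓ → no.
stage4: start Wed 18:00 <= Thu 04:00? ✓; start Wed 18:00 < Wed 22:00? ✓; start Wed 18:00 < Fri 23:00? ✓ → yes.
stage6: start Mon 20:00 <= Thu 04:00? ✓; start Mon 20:00 < Wed 22:00? ✓; start Mon 20:00 < Fri 23:00? ✓ → yes.
stage7: start Mon 05:00 <= Thu 04:00? ✓; start Mon 05:00 < Wed 22:00? ✓; start Mon 05:00 < Fri 23:00? ✓ → yes.
stage8: start Wed 10:00 <= Thu 04:00? ✓; start Wed 10:00 < Wed 22:00? ✓; start Wed 10:00 < Fri 23:00? ✓ → yes.
Result: stage4, stage6, stage7, stage8.

stage4, stage6, stage7, stage8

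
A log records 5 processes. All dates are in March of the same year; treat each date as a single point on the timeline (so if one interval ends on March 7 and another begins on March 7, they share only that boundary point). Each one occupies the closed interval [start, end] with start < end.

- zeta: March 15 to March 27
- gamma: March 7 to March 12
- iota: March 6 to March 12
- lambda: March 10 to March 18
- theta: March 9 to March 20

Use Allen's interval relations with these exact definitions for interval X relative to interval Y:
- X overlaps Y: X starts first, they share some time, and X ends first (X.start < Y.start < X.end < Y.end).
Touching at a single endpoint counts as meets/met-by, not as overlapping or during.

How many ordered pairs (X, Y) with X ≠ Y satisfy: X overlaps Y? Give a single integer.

Checking all 20 ordered pairs for relation 'overlaps'; matching pairs in alphabetical order:
(gamma, lambda): gamma overlaps lambda ✓
(gamma, theta): gamma overlaps theta ✓
(iota, lambda): iota overlaps lambda ✓
(iota, theta): iota overlaps theta ✓
(lambda, zeta): lambda overlaps zeta ✓
(theta, zeta): theta overlaps zeta ✓
Count: 6.

6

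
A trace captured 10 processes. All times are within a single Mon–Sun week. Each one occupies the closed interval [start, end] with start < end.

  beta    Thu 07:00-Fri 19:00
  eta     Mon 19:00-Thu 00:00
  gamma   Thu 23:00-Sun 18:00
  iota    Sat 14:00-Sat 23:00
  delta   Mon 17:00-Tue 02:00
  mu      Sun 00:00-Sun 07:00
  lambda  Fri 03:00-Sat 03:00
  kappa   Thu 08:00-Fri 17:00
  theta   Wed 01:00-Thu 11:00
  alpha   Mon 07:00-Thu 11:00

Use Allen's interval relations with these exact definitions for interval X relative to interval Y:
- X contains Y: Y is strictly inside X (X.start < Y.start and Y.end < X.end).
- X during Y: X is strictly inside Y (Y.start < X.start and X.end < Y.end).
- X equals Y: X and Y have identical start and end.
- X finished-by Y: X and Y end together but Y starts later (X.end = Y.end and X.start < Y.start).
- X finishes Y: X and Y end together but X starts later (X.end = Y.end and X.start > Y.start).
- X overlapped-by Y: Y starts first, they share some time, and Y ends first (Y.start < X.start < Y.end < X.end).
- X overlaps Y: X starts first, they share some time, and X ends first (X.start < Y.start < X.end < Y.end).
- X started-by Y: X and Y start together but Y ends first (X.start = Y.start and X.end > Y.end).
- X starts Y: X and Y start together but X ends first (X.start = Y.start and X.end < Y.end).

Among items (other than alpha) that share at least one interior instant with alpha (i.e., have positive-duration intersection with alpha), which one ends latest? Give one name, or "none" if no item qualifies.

Target alpha = [Mon 07:00, Thu 11:00].
beta [Thu 07:00, Fri 19:00] → overlapped-by → candidate.
delta [Mon 17:00, Tue 02:00] → during → candidate.
eta [Mon 19:00, Thu 00:00] → during → candidate.
gamma [Thu 23:00, Sun 18:00] → after → excluded.
iota [Sat 14:00, Sat 23:00] → after → excluded.
kappa [Thu 08:00, Fri 17:00] → overlapped-by → candidate.
lambda [Fri 03:00, Sat 03:00] → after → excluded.
mu [Sun 00:00, Sun 07:00] → after → excluded.
theta [Wed 01:00, Thu 11:00] → finishes → candidate.
Among candidates, latest end is Fri 19:00 → beta.

beta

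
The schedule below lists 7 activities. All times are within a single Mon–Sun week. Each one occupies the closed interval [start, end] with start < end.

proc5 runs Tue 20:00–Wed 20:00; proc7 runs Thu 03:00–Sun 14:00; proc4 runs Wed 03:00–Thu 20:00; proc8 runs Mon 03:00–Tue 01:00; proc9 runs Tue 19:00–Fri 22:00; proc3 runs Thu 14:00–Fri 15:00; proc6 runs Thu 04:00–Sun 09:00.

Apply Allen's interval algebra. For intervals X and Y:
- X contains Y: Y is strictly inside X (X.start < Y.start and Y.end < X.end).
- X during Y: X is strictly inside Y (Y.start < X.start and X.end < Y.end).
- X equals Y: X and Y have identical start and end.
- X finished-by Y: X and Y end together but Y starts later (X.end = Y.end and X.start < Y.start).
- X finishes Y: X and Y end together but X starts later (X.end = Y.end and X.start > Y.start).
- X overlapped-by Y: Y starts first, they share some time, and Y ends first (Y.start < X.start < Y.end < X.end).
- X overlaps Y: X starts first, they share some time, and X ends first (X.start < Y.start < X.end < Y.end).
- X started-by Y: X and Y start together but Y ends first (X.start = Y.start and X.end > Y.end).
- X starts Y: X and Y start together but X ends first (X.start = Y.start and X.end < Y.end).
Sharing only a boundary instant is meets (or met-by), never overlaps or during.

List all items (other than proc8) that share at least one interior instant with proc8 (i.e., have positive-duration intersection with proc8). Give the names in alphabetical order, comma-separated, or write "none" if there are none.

Target proc8 = [Mon 03:00, Tue 01:00].
proc3 [Thu 14:00, Fri 15:00] → after → no.
proc4 [Wed 03:00, Thu 20:00] → after → no.
proc5 [Tue 20:00, Wed 20:00] → after → no.
proc6 [Thu 04:00, Sun 09:00] → after → no.
proc7 [Thu 03:00, Sun 14:00] → after → no.
proc9 [Tue 19:00, Fri 22:00] → after → no.
Result: none.

none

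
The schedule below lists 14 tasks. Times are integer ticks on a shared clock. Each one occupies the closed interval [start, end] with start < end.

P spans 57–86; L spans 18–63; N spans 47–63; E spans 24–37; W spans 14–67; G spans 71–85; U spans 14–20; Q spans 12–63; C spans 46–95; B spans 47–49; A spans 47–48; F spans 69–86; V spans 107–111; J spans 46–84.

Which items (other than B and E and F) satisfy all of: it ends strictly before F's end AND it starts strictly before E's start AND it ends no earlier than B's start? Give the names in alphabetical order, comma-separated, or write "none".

L, Q, W

Conditions: its end is strictly before F's end (X.end < 86) AND its start is strictly before E's start (X.start < 24) AND its end is no earlier than B's start (X.end >= 47).
A: end 48 < 86? ✓; start 47 < 24? ✗; end 48 >= 47? ✓ → no.
C: end 95 < 86? ✗; start 46 < 24? ✗; end 95 >= 47? ✓ → no.
G: end 85 < 86? ✓; start 71 < 24? ✗; end 85 >= 47? ✓ → no.
J: end 84 < 86? ✓; start 46 < 24? ✗; end 84 >= 47? ✓ → no.
L: end 63 < 86? ✓; start 18 < 24? ✓; end 63 >= 47? ✓ → yes.
N: end 63 < 86? ✓; start 47 < 24? ✗; end 63 >= 47? ✓ → no.
P: end 86 < 86? ✗; start 57 < 24? ✗; end 86 >= 47? ✓ → no.
Q: end 63 < 86? ✓; start 12 < 24? ✓; end 63 >= 47? ✓ → yes.
U: end 20 < 86? ✓; start 14 < 24? ✓; end 20 >= 47? ✗ → no.
V: end 111 < 86? ✗; start 107 < 24? ✗; end 111 >= 47? ✓ → no.
W: end 67 < 86? ✓; start 14 < 24? ✓; end 67 >= 47? ✓ → yes.
Result: L, Q, W.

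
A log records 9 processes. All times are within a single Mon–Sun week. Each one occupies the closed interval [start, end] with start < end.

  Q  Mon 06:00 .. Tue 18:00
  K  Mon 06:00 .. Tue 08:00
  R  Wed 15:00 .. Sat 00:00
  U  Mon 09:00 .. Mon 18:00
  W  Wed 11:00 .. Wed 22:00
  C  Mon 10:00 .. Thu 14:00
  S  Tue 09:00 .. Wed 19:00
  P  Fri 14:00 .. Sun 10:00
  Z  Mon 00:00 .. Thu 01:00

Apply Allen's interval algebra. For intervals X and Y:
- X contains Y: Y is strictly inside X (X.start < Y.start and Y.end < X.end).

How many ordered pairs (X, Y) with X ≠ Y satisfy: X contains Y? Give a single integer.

Checking all 72 ordered pairs for relation 'contains'; matching pairs in alphabetical order:
(C, S): C contains S ✓
(C, W): C contains W ✓
(K, U): K contains U ✓
(Q, U): Q contains U ✓
(Z, K): Z contains K ✓
(Z, Q): Z contains Q ✓
(Z, S): Z contains S ✓
(Z, U): Z contains U ✓
(Z, W): Z contains W ✓
Count: 9.

9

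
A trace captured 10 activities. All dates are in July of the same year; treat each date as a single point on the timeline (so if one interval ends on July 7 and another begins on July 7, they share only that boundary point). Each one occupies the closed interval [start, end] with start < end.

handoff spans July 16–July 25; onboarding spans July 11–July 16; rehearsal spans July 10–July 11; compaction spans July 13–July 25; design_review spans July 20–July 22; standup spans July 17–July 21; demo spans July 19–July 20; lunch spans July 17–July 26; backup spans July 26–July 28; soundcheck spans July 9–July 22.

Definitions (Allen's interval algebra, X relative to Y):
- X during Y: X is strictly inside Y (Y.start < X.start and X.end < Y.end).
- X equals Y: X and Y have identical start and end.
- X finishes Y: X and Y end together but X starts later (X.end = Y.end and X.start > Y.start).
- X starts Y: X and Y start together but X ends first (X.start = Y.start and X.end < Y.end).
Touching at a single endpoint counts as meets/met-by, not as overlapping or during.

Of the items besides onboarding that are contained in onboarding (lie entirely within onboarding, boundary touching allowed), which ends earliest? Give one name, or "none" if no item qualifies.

none

Target onboarding = [July 11, July 16].
backup [July 26, July 28] → after → excluded.
compaction [July 13, July 25] → overlapped-by → excluded.
demo [July 19, July 20] → after → excluded.
design_review [July 20, July 22] → after → excluded.
handoff [July 16, July 25] → met-by → excluded.
lunch [July 17, July 26] → after → excluded.
rehearsal [July 10, July 11] → meets → excluded.
soundcheck [July 9, July 22] → contains → excluded.
standup [July 17, July 21] → after → excluded.
No candidates → none.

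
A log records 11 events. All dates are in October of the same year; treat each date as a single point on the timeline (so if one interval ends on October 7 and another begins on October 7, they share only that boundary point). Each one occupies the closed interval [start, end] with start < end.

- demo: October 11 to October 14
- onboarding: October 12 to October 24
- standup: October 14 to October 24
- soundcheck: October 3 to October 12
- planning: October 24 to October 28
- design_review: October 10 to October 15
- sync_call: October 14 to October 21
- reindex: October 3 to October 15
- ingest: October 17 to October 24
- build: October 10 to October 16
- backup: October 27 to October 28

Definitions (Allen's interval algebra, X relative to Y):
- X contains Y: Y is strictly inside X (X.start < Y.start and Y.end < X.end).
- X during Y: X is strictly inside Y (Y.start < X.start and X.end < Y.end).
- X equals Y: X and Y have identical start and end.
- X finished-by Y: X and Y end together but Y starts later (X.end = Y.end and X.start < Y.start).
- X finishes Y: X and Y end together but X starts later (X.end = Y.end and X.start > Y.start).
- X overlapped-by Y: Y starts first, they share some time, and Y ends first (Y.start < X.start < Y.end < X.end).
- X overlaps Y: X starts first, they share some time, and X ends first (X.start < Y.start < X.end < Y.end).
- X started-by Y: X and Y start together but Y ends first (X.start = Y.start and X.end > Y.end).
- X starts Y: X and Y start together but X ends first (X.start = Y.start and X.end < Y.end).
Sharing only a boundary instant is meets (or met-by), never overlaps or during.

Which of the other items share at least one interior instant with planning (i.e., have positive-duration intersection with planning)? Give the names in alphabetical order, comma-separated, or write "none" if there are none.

backup

Target planning = [October 24, October 28].
backup [October 27, October 28] → finishes → yes.
build [October 10, October 16] → before → no.
demo [October 11, October 14] → before → no.
design_review [October 10, October 15] → before → no.
ingest [October 17, October 24] → meets → no.
onboarding [October 12, October 24] → meets → no.
reindex [October 3, October 15] → before → no.
soundcheck [October 3, October 12] → before → no.
standup [October 14, October 24] → meets → no.
sync_call [October 14, October 21] → before → no.
Result: backup.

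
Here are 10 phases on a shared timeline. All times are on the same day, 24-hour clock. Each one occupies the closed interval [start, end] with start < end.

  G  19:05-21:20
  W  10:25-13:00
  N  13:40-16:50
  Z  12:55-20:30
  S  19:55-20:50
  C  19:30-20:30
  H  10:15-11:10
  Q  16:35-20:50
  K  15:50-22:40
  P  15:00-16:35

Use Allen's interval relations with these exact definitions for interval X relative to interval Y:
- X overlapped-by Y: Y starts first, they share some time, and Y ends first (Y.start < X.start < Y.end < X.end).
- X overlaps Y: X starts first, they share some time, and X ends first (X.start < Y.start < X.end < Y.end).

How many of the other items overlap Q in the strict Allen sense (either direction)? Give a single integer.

Target Q = [16:35, 20:50].
C [19:30, 20:30] → during → no.
G [19:05, 21:20] → overlapped-by → counts.
H [10:15, 11:10] → before → no.
K [15:50, 22:40] → contains → no.
N [13:40, 16:50] → overlaps → counts.
P [15:00, 16:35] → meets → no.
S [19:55, 20:50] → finishes → no.
W [10:25, 13:00] → before → no.
Z [12:55, 20:30] → overlaps → counts.
Total: 3.

3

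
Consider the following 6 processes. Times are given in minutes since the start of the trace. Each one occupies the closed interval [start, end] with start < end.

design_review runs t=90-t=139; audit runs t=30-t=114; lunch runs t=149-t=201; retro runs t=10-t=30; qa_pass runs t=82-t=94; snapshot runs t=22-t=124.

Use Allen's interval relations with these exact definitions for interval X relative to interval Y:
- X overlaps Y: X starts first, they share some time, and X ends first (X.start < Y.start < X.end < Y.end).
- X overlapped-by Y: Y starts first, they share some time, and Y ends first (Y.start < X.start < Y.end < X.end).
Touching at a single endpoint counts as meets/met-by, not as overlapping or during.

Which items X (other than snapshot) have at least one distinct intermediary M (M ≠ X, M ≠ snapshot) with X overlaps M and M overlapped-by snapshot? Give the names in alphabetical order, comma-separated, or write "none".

Target snapshot = [t=22, t=124].
Intermediaries M with M overlapped-by snapshot: design_review.
Via design_review — items with X overlaps design_review: audit, qa_pass.
Union: audit, qa_pass.

audit, qa_pass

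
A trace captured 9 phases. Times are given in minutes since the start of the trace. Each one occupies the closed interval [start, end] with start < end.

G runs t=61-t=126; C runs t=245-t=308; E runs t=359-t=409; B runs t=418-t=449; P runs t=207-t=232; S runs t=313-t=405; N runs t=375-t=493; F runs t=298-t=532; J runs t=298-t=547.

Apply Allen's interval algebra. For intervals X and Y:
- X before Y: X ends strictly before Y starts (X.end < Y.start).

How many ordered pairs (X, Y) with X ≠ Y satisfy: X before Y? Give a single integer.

21

Checking all 72 ordered pairs for relation 'before'; matching pairs in alphabetical order:
(C, B): C before B ✓
(C, E): C before E ✓
(C, N): C before N ✓
(C, S): C before S ✓
(E, B): E before B ✓
(G, B): G before B ✓
(G, C): G before C ✓
(G, E): G before E ✓
(G, F): G before F ✓
(G, J): G before J ✓
(G, N): G before N ✓
(G, P): G before P ✓
(G, S): G before S ✓
(P, B): P before B ✓
(P, C): P before C ✓
(P, E): P before E ✓
(P, F): P before F ✓
(P, J): P before J ✓
(P, N): P before N ✓
(P, S): P before S ✓
(S, B): S before B ✓
Count: 21.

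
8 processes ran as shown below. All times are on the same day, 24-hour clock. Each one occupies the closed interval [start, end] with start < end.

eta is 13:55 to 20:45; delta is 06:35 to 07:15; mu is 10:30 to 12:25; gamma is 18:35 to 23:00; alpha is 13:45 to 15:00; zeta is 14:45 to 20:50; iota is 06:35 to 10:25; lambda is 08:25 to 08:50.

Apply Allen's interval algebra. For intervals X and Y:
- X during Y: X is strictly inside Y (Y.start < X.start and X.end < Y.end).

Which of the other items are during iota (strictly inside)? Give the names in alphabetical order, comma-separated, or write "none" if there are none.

lambda

Target iota = [06:35, 10:25].
alpha [13:45, 15:00] → after → no.
delta [06:35, 07:15] → starts → no.
eta [13:55, 20:45] → after → no.
gamma [18:35, 23:00] → after → no.
lambda [08:25, 08:50] → during → yes.
mu [10:30, 12:25] → after → no.
zeta [14:45, 20:50] → after → no.
Result: lambda.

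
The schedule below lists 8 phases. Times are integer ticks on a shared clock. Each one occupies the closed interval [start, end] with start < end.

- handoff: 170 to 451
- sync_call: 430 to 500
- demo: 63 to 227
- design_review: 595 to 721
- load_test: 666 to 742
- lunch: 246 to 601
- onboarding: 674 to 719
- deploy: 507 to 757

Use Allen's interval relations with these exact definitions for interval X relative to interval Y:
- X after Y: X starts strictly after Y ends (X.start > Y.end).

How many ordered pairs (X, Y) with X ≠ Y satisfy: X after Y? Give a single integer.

Checking all 56 ordered pairs for relation 'after'; matching pairs in alphabetical order:
(deploy, demo): deploy after demo ✓
(deploy, handoff): deploy after handoff ✓
(deploy, sync_call): deploy after sync_call ✓
(design_review, demo): design_review after demo ✓
(design_review, handoff): design_review after handoff ✓
(design_review, sync_call): design_review after sync_call ✓
(load_test, demo): load_test after demo ✓
(load_test, handoff): load_test after handoff ✓
(load_test, lunch): load_test after lunch ✓
(load_test, sync_call): load_test after sync_call ✓
(lunch, demo): lunch after demo ✓
(onboarding, demo): onboarding after demo ✓
(onboarding, handoff): onboarding after handoff ✓
(onboarding, lunch): onboarding after lunch ✓
(onboarding, sync_call): onboarding after sync_call ✓
(sync_call, demo): sync_call after demo ✓
Count: 16.

16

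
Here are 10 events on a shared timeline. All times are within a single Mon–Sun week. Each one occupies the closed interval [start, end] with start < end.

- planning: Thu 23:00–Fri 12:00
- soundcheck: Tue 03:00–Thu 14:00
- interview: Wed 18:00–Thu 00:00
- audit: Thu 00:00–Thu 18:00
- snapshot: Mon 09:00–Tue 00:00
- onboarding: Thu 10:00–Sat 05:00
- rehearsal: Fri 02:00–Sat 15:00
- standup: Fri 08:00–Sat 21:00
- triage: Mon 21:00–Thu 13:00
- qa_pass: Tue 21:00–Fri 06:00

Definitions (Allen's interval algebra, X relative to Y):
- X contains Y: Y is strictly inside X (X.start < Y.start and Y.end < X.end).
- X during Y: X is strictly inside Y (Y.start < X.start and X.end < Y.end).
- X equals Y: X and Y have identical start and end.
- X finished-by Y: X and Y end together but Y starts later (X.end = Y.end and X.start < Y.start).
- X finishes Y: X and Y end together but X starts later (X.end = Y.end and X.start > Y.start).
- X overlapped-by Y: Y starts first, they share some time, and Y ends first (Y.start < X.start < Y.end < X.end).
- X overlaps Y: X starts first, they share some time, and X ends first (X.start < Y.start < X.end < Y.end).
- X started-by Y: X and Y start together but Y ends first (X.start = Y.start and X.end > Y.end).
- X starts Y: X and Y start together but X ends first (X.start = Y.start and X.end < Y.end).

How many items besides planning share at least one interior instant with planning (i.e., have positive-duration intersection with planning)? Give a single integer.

Target planning = [Thu 23:00, Fri 12:00].
audit [Thu 00:00, Thu 18:00] → before → no.
interview [Wed 18:00, Thu 00:00] → before → no.
onboarding [Thu 10:00, Sat 05:00] → contains → counts.
qa_pass [Tue 21:00, Fri 06:00] → overlaps → counts.
rehearsal [Fri 02:00, Sat 15:00] → overlapped-by → counts.
snapshot [Mon 09:00, Tue 00:00] → before → no.
soundcheck [Tue 03:00, Thu 14:00] → before → no.
standup [Fri 08:00, Sat 21:00] → overlapped-by → counts.
triage [Mon 21:00, Thu 13:00] → before → no.
Total: 4.

4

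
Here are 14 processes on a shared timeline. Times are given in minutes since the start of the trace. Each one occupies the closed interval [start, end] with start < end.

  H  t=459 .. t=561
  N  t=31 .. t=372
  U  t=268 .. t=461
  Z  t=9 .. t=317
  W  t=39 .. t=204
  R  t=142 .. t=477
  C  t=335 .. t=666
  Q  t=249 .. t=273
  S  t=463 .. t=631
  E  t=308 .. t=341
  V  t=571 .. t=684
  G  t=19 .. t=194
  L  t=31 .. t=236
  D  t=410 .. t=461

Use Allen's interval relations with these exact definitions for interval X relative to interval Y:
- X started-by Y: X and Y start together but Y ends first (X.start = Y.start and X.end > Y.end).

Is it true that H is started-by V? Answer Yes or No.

No

H = [t=459, t=561], V = [t=571, t=684].
Actual relation of H to V: before.
Asked whether 'started-by' holds → No.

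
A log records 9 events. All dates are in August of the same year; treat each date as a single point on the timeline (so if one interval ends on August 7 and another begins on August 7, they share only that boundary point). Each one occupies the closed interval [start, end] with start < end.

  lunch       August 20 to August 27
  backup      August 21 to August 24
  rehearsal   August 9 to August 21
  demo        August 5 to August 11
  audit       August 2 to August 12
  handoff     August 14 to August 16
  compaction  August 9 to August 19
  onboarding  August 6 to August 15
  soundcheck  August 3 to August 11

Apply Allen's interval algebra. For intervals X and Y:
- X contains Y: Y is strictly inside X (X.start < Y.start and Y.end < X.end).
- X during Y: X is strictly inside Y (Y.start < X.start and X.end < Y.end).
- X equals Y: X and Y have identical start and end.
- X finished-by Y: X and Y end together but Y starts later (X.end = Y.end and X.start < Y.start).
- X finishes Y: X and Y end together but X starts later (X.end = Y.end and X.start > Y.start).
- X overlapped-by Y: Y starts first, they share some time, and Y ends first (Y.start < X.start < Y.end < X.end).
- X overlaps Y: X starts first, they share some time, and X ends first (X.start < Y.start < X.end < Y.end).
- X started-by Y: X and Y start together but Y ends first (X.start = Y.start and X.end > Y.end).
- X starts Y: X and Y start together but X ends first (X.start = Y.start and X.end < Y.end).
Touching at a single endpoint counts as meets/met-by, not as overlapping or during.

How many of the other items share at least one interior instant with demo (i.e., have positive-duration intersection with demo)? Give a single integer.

Target demo = [August 5, August 11].
audit [August 2, August 12] → contains → counts.
backup [August 21, August 24] → after → no.
compaction [August 9, August 19] → overlapped-by → counts.
handoff [August 14, August 16] → after → no.
lunch [August 20, August 27] → after → no.
onboarding [August 6, August 15] → overlapped-by → counts.
rehearsal [August 9, August 21] → overlapped-by → counts.
soundcheck [August 3, August 11] → finished-by → counts.
Total: 5.

5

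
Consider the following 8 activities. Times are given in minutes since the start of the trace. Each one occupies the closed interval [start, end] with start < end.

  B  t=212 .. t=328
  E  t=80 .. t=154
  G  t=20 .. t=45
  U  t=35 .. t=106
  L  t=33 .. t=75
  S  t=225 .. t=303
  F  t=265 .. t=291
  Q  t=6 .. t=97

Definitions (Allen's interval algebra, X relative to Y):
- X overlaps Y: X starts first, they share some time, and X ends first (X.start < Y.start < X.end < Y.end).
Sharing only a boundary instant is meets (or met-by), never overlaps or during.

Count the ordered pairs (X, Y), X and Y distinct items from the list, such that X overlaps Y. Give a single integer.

6

Checking all 56 ordered pairs for relation 'overlaps'; matching pairs in alphabetical order:
(G, L): G overlaps L ✓
(G, U): G overlaps U ✓
(L, U): L overlaps U ✓
(Q, E): Q overlaps E ✓
(Q, U): Q overlaps U ✓
(U, E): U overlaps E ✓
Count: 6.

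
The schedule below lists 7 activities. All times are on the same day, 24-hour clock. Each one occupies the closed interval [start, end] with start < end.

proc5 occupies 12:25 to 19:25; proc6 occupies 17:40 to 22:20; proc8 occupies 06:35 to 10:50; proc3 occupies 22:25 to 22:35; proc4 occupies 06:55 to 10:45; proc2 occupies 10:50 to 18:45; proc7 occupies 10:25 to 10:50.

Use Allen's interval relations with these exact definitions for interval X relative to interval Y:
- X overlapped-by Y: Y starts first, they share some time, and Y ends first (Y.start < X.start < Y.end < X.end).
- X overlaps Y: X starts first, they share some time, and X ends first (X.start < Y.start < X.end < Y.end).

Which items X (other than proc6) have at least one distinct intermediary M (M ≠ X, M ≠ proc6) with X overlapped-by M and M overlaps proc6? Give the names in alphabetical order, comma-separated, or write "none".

Target proc6 = [17:40, 22:20].
Intermediaries M with M overlaps proc6: proc2, proc5.
Via proc2 — items with X overlapped-by proc2: proc5.
Via proc5 — items with X overlapped-by proc5: none.
Union: proc5.

proc5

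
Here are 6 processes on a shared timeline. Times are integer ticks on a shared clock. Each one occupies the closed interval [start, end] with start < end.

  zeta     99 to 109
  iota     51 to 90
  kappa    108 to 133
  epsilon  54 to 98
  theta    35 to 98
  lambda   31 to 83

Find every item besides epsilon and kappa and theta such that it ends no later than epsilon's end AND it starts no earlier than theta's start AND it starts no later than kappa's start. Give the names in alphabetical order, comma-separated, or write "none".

iota

Conditions: its end is no later than epsilon's end (X.end <= 98) AND its start is no earlier than theta's start (X.start >= 35) AND its start is no later than kappa's start (X.start <= 108).
iota: end 90 <= 98? ✓; start 51 >= 35? ✓; start 51 <= 108? ✓ → yes.
lambda: end 83 <= 98? ✓; start 31 >= 35? ✗; start 31 <= 108? ✓ → no.
zeta: end 109 <= 98? ✗; start 99 >= 35? ✓; start 99 <= 108? ✓ → no.
Result: iota.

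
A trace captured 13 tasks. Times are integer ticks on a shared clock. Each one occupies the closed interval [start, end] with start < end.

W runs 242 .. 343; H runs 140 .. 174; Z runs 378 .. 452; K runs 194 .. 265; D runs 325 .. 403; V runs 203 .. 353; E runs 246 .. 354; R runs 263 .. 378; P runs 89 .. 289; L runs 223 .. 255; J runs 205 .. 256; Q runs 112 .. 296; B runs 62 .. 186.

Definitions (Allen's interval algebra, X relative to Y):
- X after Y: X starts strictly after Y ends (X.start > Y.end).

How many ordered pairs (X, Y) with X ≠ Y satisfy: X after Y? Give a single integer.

33

Checking all 156 ordered pairs for relation 'after'; matching pairs in alphabetical order:
(D, B): D after B ✓
(D, H): D after H ✓
(D, J): D after J ✓
(D, K): D after K ✓
(D, L): D after L ✓
(D, P): D after P ✓
(D, Q): D after Q ✓
(E, B): E after B ✓
(E, H): E after H ✓
(J, B): J after B ✓
(J, H): J after H ✓
(K, B): K after B ✓
(K, H): K after H ✓
(L, B): L after B ✓
(L, H): L after H ✓
(R, B): R after B ✓
(R, H): R after H ✓
(R, J): R after J ✓
(R, L): R after L ✓
(V, B): V after B ✓
(V, H): V after H ✓
(W, B): W after B ✓
(W, H): W after H ✓
(Z, B): Z after B ✓
... plus 9 further pairs not listed.
Count: 33.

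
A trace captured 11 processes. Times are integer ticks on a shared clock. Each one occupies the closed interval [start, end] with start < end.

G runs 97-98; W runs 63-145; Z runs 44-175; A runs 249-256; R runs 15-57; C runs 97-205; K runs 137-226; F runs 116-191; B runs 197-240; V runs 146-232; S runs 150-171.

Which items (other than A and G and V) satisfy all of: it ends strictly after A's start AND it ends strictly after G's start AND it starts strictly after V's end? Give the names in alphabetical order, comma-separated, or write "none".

Conditions: its end is strictly after A's start (X.end > 249) AND its end is strictly after G's start (X.end > 97) AND its start is strictly after V's end (X.start > 232).
B: end 240 > 249? ✗; end 240 > 97? ✓; start 197 > 232? ✗ → no.
C: end 205 > 249? ✗; end 205 > 97? ✓; start 97 > 232? ✗ → no.
F: end 191 > 249? ✗; end 191 > 97? ✓; start 116 > 232? ✗ → no.
K: end 226 > 249? ✗; end 226 > 97? ✓; start 137 > 232? ✗ → no.
R: end 57 > 249? ✗; end 57 > 97? ✗; start 15 > 232? ✗ → no.
S: end 171 > 249? ✗; end 171 > 97? ✓; start 150 > 232? ✗ → no.
W: end 145 > 249? ✗; end 145 > 97? ✓; start 63 > 232? ✗ → no.
Z: end 175 > 249? ✗; end 175 > 97? ✓; start 44 > 232? ✗ → no.
Result: none.

none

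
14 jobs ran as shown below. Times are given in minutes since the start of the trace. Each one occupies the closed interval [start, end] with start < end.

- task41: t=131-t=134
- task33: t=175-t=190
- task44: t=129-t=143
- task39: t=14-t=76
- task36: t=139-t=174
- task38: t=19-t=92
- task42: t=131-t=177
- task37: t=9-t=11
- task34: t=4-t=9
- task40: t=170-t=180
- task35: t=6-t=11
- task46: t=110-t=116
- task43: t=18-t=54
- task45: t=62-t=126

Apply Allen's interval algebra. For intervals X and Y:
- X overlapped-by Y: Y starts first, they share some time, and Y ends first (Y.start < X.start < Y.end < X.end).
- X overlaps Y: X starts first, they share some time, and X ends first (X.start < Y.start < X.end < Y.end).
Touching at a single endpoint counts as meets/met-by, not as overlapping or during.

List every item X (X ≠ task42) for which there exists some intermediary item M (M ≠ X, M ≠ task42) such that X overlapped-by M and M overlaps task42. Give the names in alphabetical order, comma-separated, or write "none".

task36

Target task42 = [t=131, t=177].
Intermediaries M with M overlaps task42: task44.
Via task44 — items with X overlapped-by task44: task36.
Union: task36.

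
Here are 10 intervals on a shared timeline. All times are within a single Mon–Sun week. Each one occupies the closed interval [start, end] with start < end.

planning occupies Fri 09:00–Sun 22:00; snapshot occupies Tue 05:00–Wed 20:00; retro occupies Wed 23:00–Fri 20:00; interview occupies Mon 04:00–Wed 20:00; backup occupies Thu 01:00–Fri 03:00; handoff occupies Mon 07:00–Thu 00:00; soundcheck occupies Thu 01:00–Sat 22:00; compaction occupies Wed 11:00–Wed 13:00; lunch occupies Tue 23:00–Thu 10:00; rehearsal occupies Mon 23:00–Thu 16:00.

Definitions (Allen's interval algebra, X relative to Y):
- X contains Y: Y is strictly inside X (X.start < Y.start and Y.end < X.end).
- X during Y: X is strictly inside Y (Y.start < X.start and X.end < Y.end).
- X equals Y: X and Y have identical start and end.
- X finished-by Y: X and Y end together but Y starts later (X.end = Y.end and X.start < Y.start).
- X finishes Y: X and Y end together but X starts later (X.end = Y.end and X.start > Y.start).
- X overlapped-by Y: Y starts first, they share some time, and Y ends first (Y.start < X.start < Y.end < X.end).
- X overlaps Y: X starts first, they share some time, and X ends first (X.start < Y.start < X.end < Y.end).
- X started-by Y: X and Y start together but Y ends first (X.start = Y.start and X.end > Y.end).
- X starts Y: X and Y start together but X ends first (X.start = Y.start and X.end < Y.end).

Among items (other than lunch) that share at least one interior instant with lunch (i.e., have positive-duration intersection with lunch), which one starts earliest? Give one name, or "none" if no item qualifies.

interview

Target lunch = [Tue 23:00, Thu 10:00].
backup [Thu 01:00, Fri 03:00] → overlapped-by → candidate.
compaction [Wed 11:00, Wed 13:00] → during → candidate.
handoff [Mon 07:00, Thu 00:00] → overlaps → candidate.
interview [Mon 04:00, Wed 20:00] → overlaps → candidate.
planning [Fri 09:00, Sun 22:00] → after → excluded.
rehearsal [Mon 23:00, Thu 16:00] → contains → candidate.
retro [Wed 23:00, Fri 20:00] → overlapped-by → candidate.
snapshot [Tue 05:00, Wed 20:00] → overlaps → candidate.
soundcheck [Thu 01:00, Sat 22:00] → overlapped-by → candidate.
Among candidates, earliest start is Mon 04:00 → interview.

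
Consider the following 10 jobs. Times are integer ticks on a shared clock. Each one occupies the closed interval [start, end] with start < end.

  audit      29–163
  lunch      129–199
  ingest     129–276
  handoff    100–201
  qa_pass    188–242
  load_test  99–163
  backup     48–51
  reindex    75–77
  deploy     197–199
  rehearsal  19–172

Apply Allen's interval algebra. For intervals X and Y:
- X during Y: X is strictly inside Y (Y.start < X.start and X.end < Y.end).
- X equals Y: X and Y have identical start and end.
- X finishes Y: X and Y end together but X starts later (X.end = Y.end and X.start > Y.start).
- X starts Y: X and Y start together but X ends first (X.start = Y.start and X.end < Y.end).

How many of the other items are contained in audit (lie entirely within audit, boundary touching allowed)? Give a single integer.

Target audit = [29, 163].
backup [48, 51] → during → counts.
deploy [197, 199] → after → no.
handoff [100, 201] → overlapped-by → no.
ingest [129, 276] → overlapped-by → no.
load_test [99, 163] → finishes → counts.
lunch [129, 199] → overlapped-by → no.
qa_pass [188, 242] → after → no.
rehearsal [19, 172] → contains → no.
reindex [75, 77] → during → counts.
Total: 3.

3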